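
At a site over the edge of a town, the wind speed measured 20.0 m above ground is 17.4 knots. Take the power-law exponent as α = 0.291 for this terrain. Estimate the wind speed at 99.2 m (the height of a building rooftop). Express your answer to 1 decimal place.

Power-law profile: V₂ = V₁ · (z₂/z₁)^α
V₂ = 17.4 × (99.2/20.0)^0.291 = 17.4 × (4.9600)^0.291
    = 17.4 × 1.5936 = 27.7290 knots

27.7 knots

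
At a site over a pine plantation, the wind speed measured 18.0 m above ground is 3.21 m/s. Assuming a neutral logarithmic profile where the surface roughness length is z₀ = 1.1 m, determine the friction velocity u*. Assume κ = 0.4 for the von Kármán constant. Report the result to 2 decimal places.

Log law: V(z) = (u*/κ) · ln(z/z₀) ⇒ u* = κ · V / ln(z/z₀)
u* = 0.4 × 3.21 / ln(18.0/1.1) = 0.4 × 3.21 / 2.7951
   = 1.2840 / 2.7951 = 0.4594 m/s

u* ≈ 0.46 m/s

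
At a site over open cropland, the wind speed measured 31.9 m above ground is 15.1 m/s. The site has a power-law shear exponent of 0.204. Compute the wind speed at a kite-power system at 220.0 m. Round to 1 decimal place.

22.4 m/s

Power-law profile: V₂ = V₁ · (z₂/z₁)^α
V₂ = 15.1 × (220.0/31.9)^0.204 = 15.1 × (6.8966)^0.204
    = 15.1 × 1.4828 = 22.3902 m/s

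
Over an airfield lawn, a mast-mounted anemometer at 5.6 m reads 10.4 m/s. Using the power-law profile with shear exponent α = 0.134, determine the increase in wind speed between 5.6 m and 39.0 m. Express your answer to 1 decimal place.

3.1 m/s

Power law: V₂ = V₁ · (z₂/z₁)^α = 10.4 × (6.9643)^0.134 = 13.4890 m/s
ΔV = 13.4890 − 10.4 = 3.0890 m/s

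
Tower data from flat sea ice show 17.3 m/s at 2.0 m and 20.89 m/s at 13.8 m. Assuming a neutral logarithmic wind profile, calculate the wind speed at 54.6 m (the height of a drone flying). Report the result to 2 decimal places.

23.45 m/s

Log law: V ∝ ln(z/z₀). From the pair, with r = V₁/V₂ = 0.82815,
ln z₀ = (ln z₁ − r·ln z₂)/(1 − r) = (0.6931 − 0.82815×2.6247)/0.17185 = -8.6147 → z₀ = 0.0001814 m
V₃ = V₁ · ln(z₃/z₀)/ln(z₁/z₀) = 17.3 × 12.6148/9.3079 = 23.4463 m/s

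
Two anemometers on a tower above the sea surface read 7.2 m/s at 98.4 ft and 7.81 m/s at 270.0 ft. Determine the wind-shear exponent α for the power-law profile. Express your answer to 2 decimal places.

Power law: V₂/V₁ = (z₂/z₁)^α ⇒ α = ln(V₂/V₁) / ln(z₂/z₁)
α = ln(7.81/7.2) / ln(270.0/98.4) = ln(1.0847) / ln(2.7439)
  = 0.08132 / 1.00938 = 0.08057

α ≈ 0.08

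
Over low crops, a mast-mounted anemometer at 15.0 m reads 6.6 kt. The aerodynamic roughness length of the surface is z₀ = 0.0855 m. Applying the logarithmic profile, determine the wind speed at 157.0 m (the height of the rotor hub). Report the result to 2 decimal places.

9.60 kt

Log law: V(z) ∝ ln(z/z₀), so V₂/V₁ = ln(z₂/z₀) / ln(z₁/z₀).
ln(157.0/0.0855) = 7.5155, ln(15.0/0.0855) = 5.1673
V₂ = 6.6 × 7.5155/5.1673 = 6.6 × 1.4544 = 9.5993 kt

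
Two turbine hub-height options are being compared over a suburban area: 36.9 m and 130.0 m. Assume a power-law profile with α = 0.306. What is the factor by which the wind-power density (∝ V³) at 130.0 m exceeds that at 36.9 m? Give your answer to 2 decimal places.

Speed ratio: V_B/V_A = (z_B/z_A)^α = (130.0/36.9)^0.306 = (3.5230)^0.306 = 1.47013
Power-density ratio: P_B/P_A = (V_B/V_A)³ = (1.47013)³ = 3.17738

3.18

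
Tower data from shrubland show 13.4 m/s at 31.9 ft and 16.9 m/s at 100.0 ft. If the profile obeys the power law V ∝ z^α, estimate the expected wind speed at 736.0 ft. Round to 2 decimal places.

First find α: α = ln(V₂/V₁)/ln(z₂/z₁) = ln(16.9/13.4)/ln(100.0/31.9) = 0.23206/1.14256 = 0.2031
Extrapolate from 100.0 ft to 736.0 ft: V₃ = 16.9 × (736.0/100.0)^0.2031 = 16.9 × 1.4999 = 25.3485 m/s

25.35 m/s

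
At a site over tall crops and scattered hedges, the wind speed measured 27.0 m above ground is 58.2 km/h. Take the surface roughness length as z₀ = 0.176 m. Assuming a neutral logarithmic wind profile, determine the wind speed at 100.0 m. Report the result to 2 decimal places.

Log law: V(z) ∝ ln(z/z₀), so V₂/V₁ = ln(z₂/z₀) / ln(z₁/z₀).
ln(100.0/0.176) = 6.3424, ln(27.0/0.176) = 5.0331
V₂ = 58.2 × 6.3424/5.0331 = 58.2 × 1.2601 = 73.3404 km/h

73.34 km/h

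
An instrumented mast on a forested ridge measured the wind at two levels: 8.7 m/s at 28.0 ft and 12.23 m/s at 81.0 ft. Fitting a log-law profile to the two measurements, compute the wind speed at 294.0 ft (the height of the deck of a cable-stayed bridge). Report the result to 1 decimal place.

Log law: V ∝ ln(z/z₀). From the pair, with r = V₁/V₂ = 0.71137,
ln z₀ = (ln z₁ − r·ln z₂)/(1 − r) = (3.3322 − 0.71137×4.3944)/0.28863 = 0.7142 → z₀ = 2.043 ft
V₃ = V₁ · ln(z₃/z₀)/ln(z₁/z₀) = 8.7 × 4.9694/2.6180 = 16.5140 m/s

16.5 m/s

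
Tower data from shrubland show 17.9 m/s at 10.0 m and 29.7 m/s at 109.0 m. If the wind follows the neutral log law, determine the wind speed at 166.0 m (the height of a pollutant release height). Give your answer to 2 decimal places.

Log law: V ∝ ln(z/z₀). From the pair, with r = V₁/V₂ = 0.60269,
ln z₀ = (ln z₁ − r·ln z₂)/(1 − r) = (2.3026 − 0.60269×4.6913)/0.39731 = -1.3210 → z₀ = 0.2669 m
V₃ = V₁ · ln(z₃/z₀)/ln(z₁/z₀) = 17.9 × 6.4330/3.6236 = 31.7779 m/s

31.78 m/s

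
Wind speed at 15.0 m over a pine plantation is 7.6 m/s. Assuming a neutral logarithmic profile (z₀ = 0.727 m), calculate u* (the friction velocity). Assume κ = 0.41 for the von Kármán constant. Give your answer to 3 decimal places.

u* ≈ 1.029 m/s

Log law: V(z) = (u*/κ) · ln(z/z₀) ⇒ u* = κ · V / ln(z/z₀)
u* = 0.41 × 7.6 / ln(15.0/0.727) = 0.41 × 7.6 / 3.0269
   = 3.1160 / 3.0269 = 1.0294 m/s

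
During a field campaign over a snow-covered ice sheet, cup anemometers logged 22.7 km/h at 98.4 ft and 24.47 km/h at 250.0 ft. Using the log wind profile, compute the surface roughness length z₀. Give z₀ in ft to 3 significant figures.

z₀ ≈ 0.000630 ft

Log law: V(z) ∝ ln(z/z₀). With r = V₁/V₂ = 22.7/24.47 = 0.92767,
r · ln(z₂/z₀) = ln(z₁/z₀) ⇒ ln z₀ = (ln z₁ − r·ln z₂)/(1 − r)
ln z₀ = (4.58904 − 0.92767×5.52146) / 0.07233 = -7.3691
z₀ = exp(-7.3691) = 0.0006304 ft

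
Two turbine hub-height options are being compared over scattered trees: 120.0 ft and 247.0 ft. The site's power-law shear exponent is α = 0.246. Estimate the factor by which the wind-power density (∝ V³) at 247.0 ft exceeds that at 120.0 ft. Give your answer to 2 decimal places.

Speed ratio: V_B/V_A = (z_B/z_A)^α = (247.0/120.0)^0.246 = (2.0583)^0.246 = 1.19433
Power-density ratio: P_B/P_A = (V_B/V_A)³ = (1.19433)³ = 1.70363

1.70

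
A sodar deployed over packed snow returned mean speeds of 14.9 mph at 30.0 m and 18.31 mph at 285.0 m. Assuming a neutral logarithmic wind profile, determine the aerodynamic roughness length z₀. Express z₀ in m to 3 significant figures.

z₀ ≈ 0.00160 m

Log law: V(z) ∝ ln(z/z₀). With r = V₁/V₂ = 14.9/18.31 = 0.81376,
r · ln(z₂/z₀) = ln(z₁/z₀) ⇒ ln z₀ = (ln z₁ − r·ln z₂)/(1 − r)
ln z₀ = (3.40120 − 0.81376×5.65249) / 0.18624 = -6.4358
z₀ = exp(-6.4358) = 0.001603 m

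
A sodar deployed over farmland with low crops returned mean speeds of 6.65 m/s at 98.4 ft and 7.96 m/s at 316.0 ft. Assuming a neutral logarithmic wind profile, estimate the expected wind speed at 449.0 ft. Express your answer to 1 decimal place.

Log law: V ∝ ln(z/z₀). From the pair, with r = V₁/V₂ = 0.83543,
ln z₀ = (ln z₁ − r·ln z₂)/(1 − r) = (4.5890 − 0.83543×5.7557)/0.16457 = -1.3335 → z₀ = 0.2635 ft
V₃ = V₁ · ln(z₃/z₀)/ln(z₁/z₀) = 6.65 × 7.4406/5.9226 = 8.3544 m/s

8.4 m/s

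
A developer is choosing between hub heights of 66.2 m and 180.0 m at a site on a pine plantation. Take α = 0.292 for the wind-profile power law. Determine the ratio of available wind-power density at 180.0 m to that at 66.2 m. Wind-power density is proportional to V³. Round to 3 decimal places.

Speed ratio: V_B/V_A = (z_B/z_A)^α = (180.0/66.2)^0.292 = (2.7190)^0.292 = 1.33921
Power-density ratio: P_B/P_A = (V_B/V_A)³ = (1.33921)³ = 2.40186

2.402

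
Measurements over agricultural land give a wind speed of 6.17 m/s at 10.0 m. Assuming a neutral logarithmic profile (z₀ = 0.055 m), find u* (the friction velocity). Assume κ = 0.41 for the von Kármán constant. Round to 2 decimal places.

u* ≈ 0.49 m/s

Log law: V(z) = (u*/κ) · ln(z/z₀) ⇒ u* = κ · V / ln(z/z₀)
u* = 0.41 × 6.17 / ln(10.0/0.055) = 0.41 × 6.17 / 5.2030
   = 2.5297 / 5.2030 = 0.4862 m/s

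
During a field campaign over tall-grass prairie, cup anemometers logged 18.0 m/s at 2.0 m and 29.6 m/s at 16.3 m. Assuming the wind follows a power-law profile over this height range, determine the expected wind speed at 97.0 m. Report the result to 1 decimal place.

45.2 m/s

First find α: α = ln(V₂/V₁)/ln(z₂/z₁) = ln(29.6/18.0)/ln(16.3/2.0) = 0.49740/2.09802 = 0.2371
Extrapolate from 16.3 m to 97.0 m: V₃ = 29.6 × (97.0/16.3)^0.2371 = 29.6 × 1.5263 = 45.1785 m/s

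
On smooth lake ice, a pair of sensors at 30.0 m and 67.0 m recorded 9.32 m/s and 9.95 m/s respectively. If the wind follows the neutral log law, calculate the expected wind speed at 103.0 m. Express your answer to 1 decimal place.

10.3 m/s

Log law: V ∝ ln(z/z₀). From the pair, with r = V₁/V₂ = 0.93668,
ln z₀ = (ln z₁ − r·ln z₂)/(1 − r) = (3.4012 − 0.93668×4.2047)/0.06332 = -8.4854 → z₀ = 0.0002065 m
V₃ = V₁ · ln(z₃/z₀)/ln(z₁/z₀) = 9.32 × 13.1202/11.8866 = 10.2872 m/s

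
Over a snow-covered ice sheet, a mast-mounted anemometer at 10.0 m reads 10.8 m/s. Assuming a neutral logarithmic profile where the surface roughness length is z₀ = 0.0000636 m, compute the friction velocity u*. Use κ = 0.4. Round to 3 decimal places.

u* ≈ 0.361 m/s

Log law: V(z) = (u*/κ) · ln(z/z₀) ⇒ u* = κ · V / ln(z/z₀)
u* = 0.4 × 10.8 / ln(10.0/0.0000636) = 0.4 × 10.8 / 11.9655
   = 4.3200 / 11.9655 = 0.3610 m/s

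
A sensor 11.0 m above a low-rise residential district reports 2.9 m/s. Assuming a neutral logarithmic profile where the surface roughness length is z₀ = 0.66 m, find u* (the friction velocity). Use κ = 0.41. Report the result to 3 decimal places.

u* ≈ 0.423 m/s

Log law: V(z) = (u*/κ) · ln(z/z₀) ⇒ u* = κ · V / ln(z/z₀)
u* = 0.41 × 2.9 / ln(11.0/0.66) = 0.41 × 2.9 / 2.8134
   = 1.1890 / 2.8134 = 0.4226 m/s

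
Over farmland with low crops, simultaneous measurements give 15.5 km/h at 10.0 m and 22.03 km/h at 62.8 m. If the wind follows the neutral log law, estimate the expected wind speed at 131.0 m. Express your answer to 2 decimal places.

24.64 km/h

Log law: V ∝ ln(z/z₀). From the pair, with r = V₁/V₂ = 0.70359,
ln z₀ = (ln z₁ − r·ln z₂)/(1 − r) = (2.3026 − 0.70359×4.1400)/0.29641 = -2.0587 → z₀ = 0.1276 m
V₃ = V₁ · ln(z₃/z₀)/ln(z₁/z₀) = 15.5 × 6.9339/4.3613 = 24.6430 km/h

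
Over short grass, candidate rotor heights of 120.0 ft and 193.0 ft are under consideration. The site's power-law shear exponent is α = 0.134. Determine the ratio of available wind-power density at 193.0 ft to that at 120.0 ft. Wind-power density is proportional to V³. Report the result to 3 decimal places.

Speed ratio: V_B/V_A = (z_B/z_A)^α = (193.0/120.0)^0.134 = (1.6083)^0.134 = 1.06575
Power-density ratio: P_B/P_A = (V_B/V_A)³ = (1.06575)³ = 1.21050

1.210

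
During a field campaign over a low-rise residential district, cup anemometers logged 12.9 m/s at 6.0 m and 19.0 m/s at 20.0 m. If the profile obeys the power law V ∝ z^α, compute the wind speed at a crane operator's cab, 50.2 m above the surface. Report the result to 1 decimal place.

First find α: α = ln(V₂/V₁)/ln(z₂/z₁) = ln(19.0/12.9)/ln(20.0/6.0) = 0.38721/1.20397 = 0.3216
Extrapolate from 20.0 m to 50.2 m: V₃ = 19.0 × (50.2/20.0)^0.3216 = 19.0 × 1.3444 = 25.5443 m/s

25.5 m/s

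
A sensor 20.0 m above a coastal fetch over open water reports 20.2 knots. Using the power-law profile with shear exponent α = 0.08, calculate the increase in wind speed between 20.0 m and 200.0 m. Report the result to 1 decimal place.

4.1 knots

Power law: V₂ = V₁ · (z₂/z₁)^α = 20.2 × (10.0000)^0.08 = 24.2857 knots
ΔV = 24.2857 − 20.2 = 4.0857 knots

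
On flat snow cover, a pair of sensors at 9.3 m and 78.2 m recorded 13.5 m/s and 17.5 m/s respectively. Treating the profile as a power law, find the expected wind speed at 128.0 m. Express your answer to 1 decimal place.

18.6 m/s

First find α: α = ln(V₂/V₁)/ln(z₂/z₁) = ln(17.5/13.5)/ln(78.2/9.3) = 0.25951/2.12926 = 0.1219
Extrapolate from 78.2 m to 128.0 m: V₃ = 17.5 × (128.0/78.2)^0.1219 = 17.5 × 1.0619 = 18.5832 m/s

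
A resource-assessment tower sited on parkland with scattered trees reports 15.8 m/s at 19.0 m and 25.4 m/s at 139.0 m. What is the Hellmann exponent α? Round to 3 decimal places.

Power law: V₂/V₁ = (z₂/z₁)^α ⇒ α = ln(V₂/V₁) / ln(z₂/z₁)
α = ln(25.4/15.8) / ln(139.0/19.0) = ln(1.6076) / ln(7.3158)
  = 0.47474 / 1.99003 = 0.23856

α ≈ 0.239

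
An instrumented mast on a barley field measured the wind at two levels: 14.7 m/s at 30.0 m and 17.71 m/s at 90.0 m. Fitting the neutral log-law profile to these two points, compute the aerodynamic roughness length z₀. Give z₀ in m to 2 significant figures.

z₀ ≈ 0.14 m

Log law: V(z) ∝ ln(z/z₀). With r = V₁/V₂ = 14.7/17.71 = 0.83004,
r · ln(z₂/z₀) = ln(z₁/z₀) ⇒ ln z₀ = (ln z₁ − r·ln z₂)/(1 − r)
ln z₀ = (3.40120 − 0.83004×4.49981) / 0.16996 = -1.9641
z₀ = exp(-1.9641) = 0.1403 m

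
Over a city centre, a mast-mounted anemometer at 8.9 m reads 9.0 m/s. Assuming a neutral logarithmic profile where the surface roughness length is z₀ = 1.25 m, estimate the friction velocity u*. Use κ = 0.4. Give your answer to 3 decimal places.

u* ≈ 1.834 m/s

Log law: V(z) = (u*/κ) · ln(z/z₀) ⇒ u* = κ · V / ln(z/z₀)
u* = 0.4 × 9.0 / ln(8.9/1.25) = 0.4 × 9.0 / 1.9629
   = 3.6000 / 1.9629 = 1.8340 m/s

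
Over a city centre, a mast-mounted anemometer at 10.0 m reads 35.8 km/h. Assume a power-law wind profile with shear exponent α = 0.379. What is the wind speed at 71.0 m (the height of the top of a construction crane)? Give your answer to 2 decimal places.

75.25 km/h

Power-law profile: V₂ = V₁ · (z₂/z₁)^α
V₂ = 35.8 × (71.0/10.0)^0.379 = 35.8 × (7.1000)^0.379
    = 35.8 × 2.1020 = 75.2506 km/h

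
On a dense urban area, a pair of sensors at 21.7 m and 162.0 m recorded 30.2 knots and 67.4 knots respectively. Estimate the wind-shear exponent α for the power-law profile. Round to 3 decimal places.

α ≈ 0.399

Power law: V₂/V₁ = (z₂/z₁)^α ⇒ α = ln(V₂/V₁) / ln(z₂/z₁)
α = ln(67.4/30.2) / ln(162.0/21.7) = ln(2.2318) / ln(7.4654)
  = 0.80280 / 2.01028 = 0.39935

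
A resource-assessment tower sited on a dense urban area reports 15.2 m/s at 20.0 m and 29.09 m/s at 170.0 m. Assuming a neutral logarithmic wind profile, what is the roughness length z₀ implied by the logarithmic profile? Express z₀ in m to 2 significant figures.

Log law: V(z) ∝ ln(z/z₀). With r = V₁/V₂ = 15.2/29.09 = 0.52252,
r · ln(z₂/z₀) = ln(z₁/z₀) ⇒ ln z₀ = (ln z₁ − r·ln z₂)/(1 − r)
ln z₀ = (2.99573 − 0.52252×5.13580) / 0.47748 = 0.6538
z₀ = exp(0.6538) = 1.923 m

z₀ ≈ 1.9 m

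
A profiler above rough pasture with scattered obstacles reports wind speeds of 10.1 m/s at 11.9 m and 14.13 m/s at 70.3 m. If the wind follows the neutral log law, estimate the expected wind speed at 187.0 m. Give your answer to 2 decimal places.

Log law: V ∝ ln(z/z₀). From the pair, with r = V₁/V₂ = 0.71479,
ln z₀ = (ln z₁ − r·ln z₂)/(1 − r) = (2.4765 − 0.71479×4.2528)/0.28521 = -1.9751 → z₀ = 0.1388 m
V₃ = V₁ · ln(z₃/z₀)/ln(z₁/z₀) = 10.1 × 7.2062/4.4516 = 16.3497 m/s

16.35 m/s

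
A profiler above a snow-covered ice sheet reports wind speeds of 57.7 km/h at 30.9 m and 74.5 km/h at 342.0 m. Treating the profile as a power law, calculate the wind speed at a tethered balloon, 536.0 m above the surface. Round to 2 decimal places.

78.14 km/h

First find α: α = ln(V₂/V₁)/ln(z₂/z₁) = ln(74.5/57.7)/ln(342.0/30.9) = 0.25554/2.40405 = 0.1063
Extrapolate from 342.0 m to 536.0 m: V₃ = 74.5 × (536.0/342.0)^0.1063 = 74.5 × 1.0489 = 78.1446 km/h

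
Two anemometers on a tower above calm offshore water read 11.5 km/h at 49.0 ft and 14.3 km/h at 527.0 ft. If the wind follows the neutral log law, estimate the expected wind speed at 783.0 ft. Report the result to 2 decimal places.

Log law: V ∝ ln(z/z₀). From the pair, with r = V₁/V₂ = 0.80420,
ln z₀ = (ln z₁ − r·ln z₂)/(1 − r) = (3.8918 − 0.80420×6.2672)/0.19580 = -5.8642 → z₀ = 0.002839 ft
V₃ = V₁ · ln(z₃/z₀)/ln(z₁/z₀) = 11.5 × 12.5273/9.7560 = 14.7667 km/h

14.77 km/h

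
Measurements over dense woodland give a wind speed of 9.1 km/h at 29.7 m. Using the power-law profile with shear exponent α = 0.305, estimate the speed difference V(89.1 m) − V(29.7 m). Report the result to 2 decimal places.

Power law: V₂ = V₁ · (z₂/z₁)^α = 9.1 × (3.0000)^0.305 = 12.7222 km/h
ΔV = 12.7222 − 9.1 = 3.6222 km/h

3.62 km/h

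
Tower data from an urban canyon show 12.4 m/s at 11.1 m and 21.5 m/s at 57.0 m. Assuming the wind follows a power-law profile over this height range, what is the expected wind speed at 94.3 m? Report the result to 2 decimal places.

First find α: α = ln(V₂/V₁)/ln(z₂/z₁) = ln(21.5/12.4)/ln(57.0/11.1) = 0.55036/1.63611 = 0.3364
Extrapolate from 57.0 m to 94.3 m: V₃ = 21.5 × (94.3/57.0)^0.3364 = 21.5 × 1.1845 = 25.4674 m/s

25.47 m/s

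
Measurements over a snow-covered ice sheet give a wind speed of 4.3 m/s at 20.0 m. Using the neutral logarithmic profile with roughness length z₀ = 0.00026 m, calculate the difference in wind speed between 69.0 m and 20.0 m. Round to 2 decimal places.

Log law: V₂ = V₁ · ln(z₂/z₀)/ln(z₁/z₀) = 4.3 × 12.4889/11.2506 = 4.7733 m/s
ΔV = 4.7733 − 4.3 = 0.4733 m/s

0.47 m/s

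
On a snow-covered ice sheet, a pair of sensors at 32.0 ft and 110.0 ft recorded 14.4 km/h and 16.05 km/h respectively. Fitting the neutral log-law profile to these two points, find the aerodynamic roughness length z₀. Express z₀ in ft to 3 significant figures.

Log law: V(z) ∝ ln(z/z₀). With r = V₁/V₂ = 14.4/16.05 = 0.89720,
r · ln(z₂/z₀) = ln(z₁/z₀) ⇒ ln z₀ = (ln z₁ − r·ln z₂)/(1 − r)
ln z₀ = (3.46574 − 0.89720×4.70048) / 0.10280 = -7.3102
z₀ = exp(-7.3102) = 0.0006687 ft

z₀ ≈ 0.000669 ft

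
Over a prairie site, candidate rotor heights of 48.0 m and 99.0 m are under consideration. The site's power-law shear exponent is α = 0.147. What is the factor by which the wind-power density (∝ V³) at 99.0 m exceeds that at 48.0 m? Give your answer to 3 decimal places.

1.376

Speed ratio: V_B/V_A = (z_B/z_A)^α = (99.0/48.0)^0.147 = (2.0625)^0.147 = 1.11228
Power-density ratio: P_B/P_A = (V_B/V_A)³ = (1.11228)³ = 1.37609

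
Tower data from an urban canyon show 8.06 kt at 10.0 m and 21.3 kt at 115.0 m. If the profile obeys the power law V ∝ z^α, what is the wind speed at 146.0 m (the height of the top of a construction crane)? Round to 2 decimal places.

First find α: α = ln(V₂/V₁)/ln(z₂/z₁) = ln(21.3/8.06)/ln(115.0/10.0) = 0.97179/2.44235 = 0.3979
Extrapolate from 115.0 m to 146.0 m: V₃ = 21.3 × (146.0/115.0)^0.3979 = 21.3 × 1.0996 = 23.4220 kt

23.42 kt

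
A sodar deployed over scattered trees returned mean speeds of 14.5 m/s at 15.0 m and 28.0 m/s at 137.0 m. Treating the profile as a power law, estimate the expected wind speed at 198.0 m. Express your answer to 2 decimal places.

31.24 m/s

First find α: α = ln(V₂/V₁)/ln(z₂/z₁) = ln(28.0/14.5)/ln(137.0/15.0) = 0.65806/2.21193 = 0.2975
Extrapolate from 137.0 m to 198.0 m: V₃ = 28.0 × (198.0/137.0)^0.2975 = 28.0 × 1.1158 = 31.2422 m/s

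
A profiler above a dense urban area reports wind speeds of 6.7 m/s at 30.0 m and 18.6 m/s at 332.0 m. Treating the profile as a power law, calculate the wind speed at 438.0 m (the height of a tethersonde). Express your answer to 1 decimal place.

First find α: α = ln(V₂/V₁)/ln(z₂/z₁) = ln(18.6/6.7)/ln(332.0/30.0) = 1.02105/2.40394 = 0.4247
Extrapolate from 332.0 m to 438.0 m: V₃ = 18.6 × (438.0/332.0)^0.4247 = 18.6 × 1.1249 = 20.9230 m/s

20.9 m/s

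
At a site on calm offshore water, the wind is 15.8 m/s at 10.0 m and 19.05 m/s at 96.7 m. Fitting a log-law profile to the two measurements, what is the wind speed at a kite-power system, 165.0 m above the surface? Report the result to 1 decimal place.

19.8 m/s

Log law: V ∝ ln(z/z₀). From the pair, with r = V₁/V₂ = 0.82940,
ln z₀ = (ln z₁ − r·ln z₂)/(1 − r) = (2.3026 − 0.82940×4.5716)/0.17060 = -8.7284 → z₀ = 0.0001619 m
V₃ = V₁ · ln(z₃/z₀)/ln(z₁/z₀) = 15.8 × 13.8343/11.0310 = 19.8153 m/s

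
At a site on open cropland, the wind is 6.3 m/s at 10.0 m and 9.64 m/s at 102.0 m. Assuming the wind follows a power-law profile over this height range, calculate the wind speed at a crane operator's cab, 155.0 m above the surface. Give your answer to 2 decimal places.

First find α: α = ln(V₂/V₁)/ln(z₂/z₁) = ln(9.64/6.3)/ln(102.0/10.0) = 0.42537/2.32239 = 0.1832
Extrapolate from 102.0 m to 155.0 m: V₃ = 9.64 × (155.0/102.0)^0.1832 = 9.64 × 1.0797 = 10.4079 m/s

10.41 m/s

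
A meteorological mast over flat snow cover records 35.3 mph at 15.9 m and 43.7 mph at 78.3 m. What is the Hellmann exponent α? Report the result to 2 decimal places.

Power law: V₂/V₁ = (z₂/z₁)^α ⇒ α = ln(V₂/V₁) / ln(z₂/z₁)
α = ln(43.7/35.3) / ln(78.3/15.9) = ln(1.2380) / ln(4.9245)
  = 0.21347 / 1.59423 = 0.13390

α ≈ 0.13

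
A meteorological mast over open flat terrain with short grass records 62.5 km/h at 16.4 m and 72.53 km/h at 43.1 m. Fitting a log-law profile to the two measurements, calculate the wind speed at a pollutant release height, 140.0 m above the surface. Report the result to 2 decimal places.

Log law: V ∝ ln(z/z₀). From the pair, with r = V₁/V₂ = 0.86171,
ln z₀ = (ln z₁ − r·ln z₂)/(1 − r) = (2.7973 − 0.86171×3.7635)/0.13829 = -3.2237 → z₀ = 0.03981 m
V₃ = V₁ · ln(z₃/z₀)/ln(z₁/z₀) = 62.5 × 8.1653/6.0209 = 84.7594 km/h

84.76 km/h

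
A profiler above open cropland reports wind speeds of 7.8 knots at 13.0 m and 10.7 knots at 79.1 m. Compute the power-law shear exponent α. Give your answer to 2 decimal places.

α ≈ 0.18

Power law: V₂/V₁ = (z₂/z₁)^α ⇒ α = ln(V₂/V₁) / ln(z₂/z₁)
α = ln(10.7/7.8) / ln(79.1/13.0) = ln(1.3718) / ln(6.0846)
  = 0.31612 / 1.80576 = 0.17506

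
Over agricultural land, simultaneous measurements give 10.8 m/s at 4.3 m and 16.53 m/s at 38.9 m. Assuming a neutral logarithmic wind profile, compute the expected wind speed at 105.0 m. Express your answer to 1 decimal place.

Log law: V ∝ ln(z/z₀). From the pair, with r = V₁/V₂ = 0.65336,
ln z₀ = (ln z₁ − r·ln z₂)/(1 − r) = (1.4586 − 0.65336×3.6610)/0.34664 = -2.6925 → z₀ = 0.06771 m
V₃ = V₁ · ln(z₃/z₀)/ln(z₁/z₀) = 10.8 × 7.3464/4.1511 = 19.1134 m/s

19.1 m/s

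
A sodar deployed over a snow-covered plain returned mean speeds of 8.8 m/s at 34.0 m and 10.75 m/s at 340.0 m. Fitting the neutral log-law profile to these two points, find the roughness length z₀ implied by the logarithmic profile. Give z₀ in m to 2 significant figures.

Log law: V(z) ∝ ln(z/z₀). With r = V₁/V₂ = 8.8/10.75 = 0.81860,
r · ln(z₂/z₀) = ln(z₁/z₀) ⇒ ln z₀ = (ln z₁ − r·ln z₂)/(1 − r)
ln z₀ = (3.52636 − 0.81860×5.82895) / 0.18140 = -6.8648
z₀ = exp(-6.8648) = 0.001044 m

z₀ ≈ 0.0010 m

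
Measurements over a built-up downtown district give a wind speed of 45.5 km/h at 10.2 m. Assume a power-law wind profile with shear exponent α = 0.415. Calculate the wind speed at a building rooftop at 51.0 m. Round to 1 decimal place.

88.7 km/h

Power-law profile: V₂ = V₁ · (z₂/z₁)^α
V₂ = 45.5 × (51.0/10.2)^0.415 = 45.5 × (5.0000)^0.415
    = 45.5 × 1.9502 = 88.7328 km/h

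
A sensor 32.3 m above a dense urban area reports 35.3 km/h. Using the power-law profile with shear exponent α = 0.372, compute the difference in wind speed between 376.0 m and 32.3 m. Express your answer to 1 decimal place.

52.7 km/h

Power law: V₂ = V₁ · (z₂/z₁)^α = 35.3 × (11.6409)^0.372 = 87.9673 km/h
ΔV = 87.9673 − 35.3 = 52.6673 km/h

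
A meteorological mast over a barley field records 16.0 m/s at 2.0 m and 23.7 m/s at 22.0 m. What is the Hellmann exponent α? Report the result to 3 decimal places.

α ≈ 0.164

Power law: V₂/V₁ = (z₂/z₁)^α ⇒ α = ln(V₂/V₁) / ln(z₂/z₁)
α = ln(23.7/16.0) / ln(22.0/2.0) = ln(1.4812) / ln(11.0000)
  = 0.39289 / 2.39790 = 0.16385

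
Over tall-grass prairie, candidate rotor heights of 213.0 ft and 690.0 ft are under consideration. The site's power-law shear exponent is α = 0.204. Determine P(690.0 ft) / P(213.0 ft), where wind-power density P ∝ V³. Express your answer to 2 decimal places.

2.05

Speed ratio: V_B/V_A = (z_B/z_A)^α = (690.0/213.0)^0.204 = (3.2394)^0.204 = 1.27097
Power-density ratio: P_B/P_A = (V_B/V_A)³ = (1.27097)³ = 2.05309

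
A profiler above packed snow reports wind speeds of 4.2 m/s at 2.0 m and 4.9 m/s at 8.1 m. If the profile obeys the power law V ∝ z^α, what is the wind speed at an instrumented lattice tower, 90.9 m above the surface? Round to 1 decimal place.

6.4 m/s

First find α: α = ln(V₂/V₁)/ln(z₂/z₁) = ln(4.9/4.2)/ln(8.1/2.0) = 0.15415/1.39872 = 0.1102
Extrapolate from 8.1 m to 90.9 m: V₃ = 4.9 × (90.9/8.1)^0.1102 = 4.9 × 1.3054 = 6.3962 m/s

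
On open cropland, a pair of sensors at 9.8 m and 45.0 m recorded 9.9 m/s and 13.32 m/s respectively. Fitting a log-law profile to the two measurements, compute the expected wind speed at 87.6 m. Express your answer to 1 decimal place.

14.8 m/s

Log law: V ∝ ln(z/z₀). From the pair, with r = V₁/V₂ = 0.74324,
ln z₀ = (ln z₁ − r·ln z₂)/(1 − r) = (2.2824 − 0.74324×3.8067)/0.25676 = -2.1300 → z₀ = 0.1188 m
V₃ = V₁ · ln(z₃/z₀)/ln(z₁/z₀) = 9.9 × 6.6028/4.4124 = 14.8146 m/s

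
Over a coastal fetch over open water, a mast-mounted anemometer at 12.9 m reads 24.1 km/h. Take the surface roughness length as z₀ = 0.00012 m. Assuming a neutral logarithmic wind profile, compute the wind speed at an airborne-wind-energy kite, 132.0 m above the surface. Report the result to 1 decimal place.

Log law: V(z) ∝ ln(z/z₀), so V₂/V₁ = ln(z₂/z₀) / ln(z₁/z₀).
ln(132.0/0.00012) = 13.9108, ln(12.9/0.00012) = 11.5852
V₂ = 24.1 × 13.9108/11.5852 = 24.1 × 1.2007 = 28.9377 km/h

28.9 km/h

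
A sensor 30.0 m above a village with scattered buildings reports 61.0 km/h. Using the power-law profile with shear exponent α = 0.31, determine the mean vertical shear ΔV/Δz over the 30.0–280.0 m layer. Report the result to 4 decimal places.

Power law: V₂ = V₁ · (z₂/z₁)^α = 61.0 × (9.3333)^0.31 = 121.9105 km/h
ΔV/Δz = (121.9105 − 61.0)/(280.0 − 30.0) = 60.9105/250.0000 = 0.24364 km/h/m

0.2436 km/h/m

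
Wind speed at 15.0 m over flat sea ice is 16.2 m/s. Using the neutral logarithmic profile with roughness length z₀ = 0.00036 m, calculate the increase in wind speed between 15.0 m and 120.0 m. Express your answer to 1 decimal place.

3.2 m/s

Log law: V₂ = V₁ · ln(z₂/z₀)/ln(z₁/z₀) = 16.2 × 12.7169/10.6375 = 19.3668 m/s
ΔV = 19.3668 − 16.2 = 3.1668 m/s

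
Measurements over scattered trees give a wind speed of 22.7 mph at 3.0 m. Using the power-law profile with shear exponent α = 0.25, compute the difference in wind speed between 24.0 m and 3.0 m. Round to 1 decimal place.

15.5 mph

Power law: V₂ = V₁ · (z₂/z₁)^α = 22.7 × (8.0000)^0.25 = 38.1767 mph
ΔV = 38.1767 − 22.7 = 15.4767 mph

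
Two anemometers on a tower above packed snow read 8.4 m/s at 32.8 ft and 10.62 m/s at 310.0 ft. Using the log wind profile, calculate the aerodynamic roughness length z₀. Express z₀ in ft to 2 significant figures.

z₀ ≈ 0.0067 ft

Log law: V(z) ∝ ln(z/z₀). With r = V₁/V₂ = 8.4/10.62 = 0.79096,
r · ln(z₂/z₀) = ln(z₁/z₀) ⇒ ln z₀ = (ln z₁ − r·ln z₂)/(1 − r)
ln z₀ = (3.49043 − 0.79096×5.73657) / 0.20904 = -5.0085
z₀ = exp(-5.0085) = 0.006681 ft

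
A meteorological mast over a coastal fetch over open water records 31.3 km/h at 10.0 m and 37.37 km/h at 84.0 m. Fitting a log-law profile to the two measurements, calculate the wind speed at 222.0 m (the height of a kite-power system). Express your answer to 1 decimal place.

Log law: V ∝ ln(z/z₀). From the pair, with r = V₁/V₂ = 0.83757,
ln z₀ = (ln z₁ − r·ln z₂)/(1 − r) = (2.3026 − 0.83757×4.4308)/0.16243 = -8.6717 → z₀ = 0.0001714 m
V₃ = V₁ · ln(z₃/z₀)/ln(z₁/z₀) = 31.3 × 14.0743/10.9742 = 40.1419 km/h

40.1 km/h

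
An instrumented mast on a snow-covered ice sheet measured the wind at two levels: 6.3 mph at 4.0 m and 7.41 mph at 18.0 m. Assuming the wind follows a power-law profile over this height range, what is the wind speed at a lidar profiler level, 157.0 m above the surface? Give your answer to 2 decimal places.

First find α: α = ln(V₂/V₁)/ln(z₂/z₁) = ln(7.41/6.3)/ln(18.0/4.0) = 0.16228/1.50408 = 0.1079
Extrapolate from 18.0 m to 157.0 m: V₃ = 7.41 × (157.0/18.0)^0.1079 = 7.41 × 1.2632 = 9.3607 mph

9.36 mph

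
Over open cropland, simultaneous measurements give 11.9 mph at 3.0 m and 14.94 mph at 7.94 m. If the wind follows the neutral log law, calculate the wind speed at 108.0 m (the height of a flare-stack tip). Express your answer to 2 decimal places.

Log law: V ∝ ln(z/z₀). From the pair, with r = V₁/V₂ = 0.79652,
ln z₀ = (ln z₁ − r·ln z₂)/(1 − r) = (1.0986 − 0.79652×2.0719)/0.20348 = -2.7113 → z₀ = 0.06645 m
V₃ = V₁ · ln(z₃/z₀)/ln(z₁/z₀) = 11.9 × 7.3935/3.8100 = 23.0927 mph

23.09 mph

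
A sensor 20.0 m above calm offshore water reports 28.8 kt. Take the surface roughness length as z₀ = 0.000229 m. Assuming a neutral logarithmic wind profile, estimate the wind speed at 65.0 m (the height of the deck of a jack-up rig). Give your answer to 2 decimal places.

31.78 kt

Log law: V(z) ∝ ln(z/z₀), so V₂/V₁ = ln(z₂/z₀) / ln(z₁/z₀).
ln(65.0/0.000229) = 12.5562, ln(20.0/0.000229) = 11.3775
V₂ = 28.8 × 12.5562/11.3775 = 28.8 × 1.1036 = 31.7835 kt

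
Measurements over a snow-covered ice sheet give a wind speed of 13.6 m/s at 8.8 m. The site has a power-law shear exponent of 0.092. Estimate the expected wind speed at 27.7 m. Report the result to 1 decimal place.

15.1 m/s

Power-law profile: V₂ = V₁ · (z₂/z₁)^α
V₂ = 13.6 × (27.7/8.8)^0.092 = 13.6 × (3.1477)^0.092
    = 13.6 × 1.1113 = 15.1131 m/s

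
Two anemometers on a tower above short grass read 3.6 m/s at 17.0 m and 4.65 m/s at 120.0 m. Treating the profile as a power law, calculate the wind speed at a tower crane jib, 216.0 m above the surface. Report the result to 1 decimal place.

First find α: α = ln(V₂/V₁)/ln(z₂/z₁) = ln(4.65/3.6)/ln(120.0/17.0) = 0.25593/1.95428 = 0.1310
Extrapolate from 120.0 m to 216.0 m: V₃ = 4.65 × (216.0/120.0)^0.1310 = 4.65 × 1.0800 = 5.0221 m/s

5.0 m/s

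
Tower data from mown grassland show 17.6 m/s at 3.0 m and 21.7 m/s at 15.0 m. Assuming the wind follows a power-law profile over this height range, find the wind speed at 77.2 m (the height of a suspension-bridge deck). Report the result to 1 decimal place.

First find α: α = ln(V₂/V₁)/ln(z₂/z₁) = ln(21.7/17.6)/ln(15.0/3.0) = 0.20941/1.60944 = 0.1301
Extrapolate from 15.0 m to 77.2 m: V₃ = 21.7 × (77.2/15.0)^0.1301 = 21.7 × 1.2376 = 26.8560 m/s

26.9 m/s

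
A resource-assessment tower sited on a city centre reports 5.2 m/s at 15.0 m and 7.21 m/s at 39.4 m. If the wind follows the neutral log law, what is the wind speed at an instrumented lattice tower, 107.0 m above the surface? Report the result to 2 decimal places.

9.29 m/s

Log law: V ∝ ln(z/z₀). From the pair, with r = V₁/V₂ = 0.72122,
ln z₀ = (ln z₁ − r·ln z₂)/(1 − r) = (2.7081 − 0.72122×3.6738)/0.27878 = 0.2097 → z₀ = 1.233 m
V₃ = V₁ · ln(z₃/z₀)/ln(z₁/z₀) = 5.2 × 4.4631/2.4984 = 9.2894 m/s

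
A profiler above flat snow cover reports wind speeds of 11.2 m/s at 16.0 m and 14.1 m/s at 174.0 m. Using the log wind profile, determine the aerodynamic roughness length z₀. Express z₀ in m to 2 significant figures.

Log law: V(z) ∝ ln(z/z₀). With r = V₁/V₂ = 11.2/14.1 = 0.79433,
r · ln(z₂/z₀) = ln(z₁/z₀) ⇒ ln z₀ = (ln z₁ − r·ln z₂)/(1 − r)
ln z₀ = (2.77259 − 0.79433×5.15906) / 0.20567 = -6.4441
z₀ = exp(-6.4441) = 0.001590 m

z₀ ≈ 0.0016 m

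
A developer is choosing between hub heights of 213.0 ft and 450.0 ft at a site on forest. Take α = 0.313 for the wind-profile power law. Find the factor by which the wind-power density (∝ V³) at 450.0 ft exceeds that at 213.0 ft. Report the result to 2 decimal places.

2.02

Speed ratio: V_B/V_A = (z_B/z_A)^α = (450.0/213.0)^0.313 = (2.1127)^0.313 = 1.26378
Power-density ratio: P_B/P_A = (V_B/V_A)³ = (1.26378)³ = 2.01845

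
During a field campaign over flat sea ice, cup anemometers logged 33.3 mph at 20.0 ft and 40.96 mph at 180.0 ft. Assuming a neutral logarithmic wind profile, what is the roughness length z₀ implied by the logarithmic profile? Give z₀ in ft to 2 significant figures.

z₀ ≈ 0.0014 ft

Log law: V(z) ∝ ln(z/z₀). With r = V₁/V₂ = 33.3/40.96 = 0.81299,
r · ln(z₂/z₀) = ln(z₁/z₀) ⇒ ln z₀ = (ln z₁ − r·ln z₂)/(1 − r)
ln z₀ = (2.99573 − 0.81299×5.19296) / 0.18701 = -6.5562
z₀ = exp(-6.5562) = 0.001421 ft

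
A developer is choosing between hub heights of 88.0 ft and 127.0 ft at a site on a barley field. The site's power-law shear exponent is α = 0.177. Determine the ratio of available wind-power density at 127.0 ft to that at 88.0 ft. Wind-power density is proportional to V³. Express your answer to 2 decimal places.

1.22

Speed ratio: V_B/V_A = (z_B/z_A)^α = (127.0/88.0)^0.177 = (1.4432)^0.177 = 1.06709
Power-density ratio: P_B/P_A = (V_B/V_A)³ = (1.06709)³ = 1.21506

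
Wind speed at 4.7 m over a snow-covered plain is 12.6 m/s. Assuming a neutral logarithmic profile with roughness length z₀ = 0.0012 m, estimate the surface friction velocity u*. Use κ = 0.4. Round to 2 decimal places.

u* ≈ 0.61 m/s

Log law: V(z) = (u*/κ) · ln(z/z₀) ⇒ u* = κ · V / ln(z/z₀)
u* = 0.4 × 12.6 / ln(4.7/0.0012) = 0.4 × 12.6 / 8.2730
   = 5.0400 / 8.2730 = 0.6092 m/s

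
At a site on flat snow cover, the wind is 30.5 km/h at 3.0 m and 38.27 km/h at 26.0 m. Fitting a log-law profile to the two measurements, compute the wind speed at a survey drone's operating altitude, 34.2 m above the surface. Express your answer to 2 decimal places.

Log law: V ∝ ln(z/z₀). From the pair, with r = V₁/V₂ = 0.79697,
ln z₀ = (ln z₁ − r·ln z₂)/(1 − r) = (1.0986 − 0.79697×3.2581)/0.20303 = -7.3781 → z₀ = 0.0006248 m
V₃ = V₁ · ln(z₃/z₀)/ln(z₁/z₀) = 30.5 × 10.9104/8.4767 = 39.2563 km/h

39.26 km/h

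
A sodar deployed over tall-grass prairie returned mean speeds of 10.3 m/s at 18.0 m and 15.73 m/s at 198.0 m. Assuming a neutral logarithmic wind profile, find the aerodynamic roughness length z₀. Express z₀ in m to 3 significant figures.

z₀ ≈ 0.190 m

Log law: V(z) ∝ ln(z/z₀). With r = V₁/V₂ = 10.3/15.73 = 0.65480,
r · ln(z₂/z₀) = ln(z₁/z₀) ⇒ ln z₀ = (ln z₁ − r·ln z₂)/(1 − r)
ln z₀ = (2.89037 − 0.65480×5.28827) / 0.34520 = -1.6581
z₀ = exp(-1.6581) = 0.1905 m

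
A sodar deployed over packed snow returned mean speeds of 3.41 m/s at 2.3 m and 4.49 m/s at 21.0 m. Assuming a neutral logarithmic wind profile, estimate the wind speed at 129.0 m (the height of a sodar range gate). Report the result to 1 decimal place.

5.4 m/s

Log law: V ∝ ln(z/z₀). From the pair, with r = V₁/V₂ = 0.75947,
ln z₀ = (ln z₁ − r·ln z₂)/(1 − r) = (0.8329 − 0.75947×3.0445)/0.24053 = -6.1501 → z₀ = 0.002133 m
V₃ = V₁ · ln(z₃/z₀)/ln(z₁/z₀) = 3.41 × 11.0099/6.9830 = 5.3765 m/s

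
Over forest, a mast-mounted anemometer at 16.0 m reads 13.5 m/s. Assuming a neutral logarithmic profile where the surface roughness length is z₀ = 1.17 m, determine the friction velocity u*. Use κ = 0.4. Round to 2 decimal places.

Log law: V(z) = (u*/κ) · ln(z/z₀) ⇒ u* = κ · V / ln(z/z₀)
u* = 0.4 × 13.5 / ln(16.0/1.17) = 0.4 × 13.5 / 2.6156
   = 5.4000 / 2.6156 = 2.0645 m/s

u* ≈ 2.06 m/s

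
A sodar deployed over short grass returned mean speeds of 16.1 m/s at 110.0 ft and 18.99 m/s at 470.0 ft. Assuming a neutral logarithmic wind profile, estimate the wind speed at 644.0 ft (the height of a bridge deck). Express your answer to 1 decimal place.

19.6 m/s

Log law: V ∝ ln(z/z₀). From the pair, with r = V₁/V₂ = 0.84781,
ln z₀ = (ln z₁ − r·ln z₂)/(1 − r) = (4.7005 − 0.84781×6.1527)/0.15219 = -3.3899 → z₀ = 0.03371 ft
V₃ = V₁ · ln(z₃/z₀)/ln(z₁/z₀) = 16.1 × 9.8576/8.0904 = 19.6168 m/s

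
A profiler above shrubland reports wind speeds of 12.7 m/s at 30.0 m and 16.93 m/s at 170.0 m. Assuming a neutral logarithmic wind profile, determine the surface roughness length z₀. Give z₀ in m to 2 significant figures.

z₀ ≈ 0.16 m

Log law: V(z) ∝ ln(z/z₀). With r = V₁/V₂ = 12.7/16.93 = 0.75015,
r · ln(z₂/z₀) = ln(z₁/z₀) ⇒ ln z₀ = (ln z₁ − r·ln z₂)/(1 − r)
ln z₀ = (3.40120 − 0.75015×5.13580) / 0.24985 = -1.8067
z₀ = exp(-1.8067) = 0.1642 m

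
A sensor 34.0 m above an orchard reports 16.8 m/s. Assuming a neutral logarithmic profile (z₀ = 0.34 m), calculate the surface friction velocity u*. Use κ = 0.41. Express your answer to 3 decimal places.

Log law: V(z) = (u*/κ) · ln(z/z₀) ⇒ u* = κ · V / ln(z/z₀)
u* = 0.41 × 16.8 / ln(34.0/0.34) = 0.41 × 16.8 / 4.6052
   = 6.8880 / 4.6052 = 1.4957 m/s

u* ≈ 1.496 m/s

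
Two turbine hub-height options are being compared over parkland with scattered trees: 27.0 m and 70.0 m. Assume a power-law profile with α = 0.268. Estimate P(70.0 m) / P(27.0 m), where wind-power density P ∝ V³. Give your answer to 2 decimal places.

2.15

Speed ratio: V_B/V_A = (z_B/z_A)^α = (70.0/27.0)^0.268 = (2.5926)^0.268 = 1.29086
Power-density ratio: P_B/P_A = (V_B/V_A)³ = (1.29086)³ = 2.15101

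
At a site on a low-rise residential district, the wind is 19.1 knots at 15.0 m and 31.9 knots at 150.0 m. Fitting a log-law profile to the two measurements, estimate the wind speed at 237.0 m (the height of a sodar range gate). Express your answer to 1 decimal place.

Log law: V ∝ ln(z/z₀). From the pair, with r = V₁/V₂ = 0.59875,
ln z₀ = (ln z₁ − r·ln z₂)/(1 − r) = (2.7081 − 0.59875×5.0106)/0.40125 = -0.7278 → z₀ = 0.4830 m
V₃ = V₁ · ln(z₃/z₀)/ln(z₁/z₀) = 19.1 × 6.1959/3.4359 = 34.4428 knots

34.4 knots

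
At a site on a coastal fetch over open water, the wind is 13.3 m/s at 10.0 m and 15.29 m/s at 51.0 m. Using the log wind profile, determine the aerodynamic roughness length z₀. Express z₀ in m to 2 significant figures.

Log law: V(z) ∝ ln(z/z₀). With r = V₁/V₂ = 13.3/15.29 = 0.86985,
r · ln(z₂/z₀) = ln(z₁/z₀) ⇒ ln z₀ = (ln z₁ − r·ln z₂)/(1 − r)
ln z₀ = (2.30259 − 0.86985×3.93183) / 0.13015 = -8.5863
z₀ = exp(-8.5863) = 0.0001866 m

z₀ ≈ 0.00019 m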